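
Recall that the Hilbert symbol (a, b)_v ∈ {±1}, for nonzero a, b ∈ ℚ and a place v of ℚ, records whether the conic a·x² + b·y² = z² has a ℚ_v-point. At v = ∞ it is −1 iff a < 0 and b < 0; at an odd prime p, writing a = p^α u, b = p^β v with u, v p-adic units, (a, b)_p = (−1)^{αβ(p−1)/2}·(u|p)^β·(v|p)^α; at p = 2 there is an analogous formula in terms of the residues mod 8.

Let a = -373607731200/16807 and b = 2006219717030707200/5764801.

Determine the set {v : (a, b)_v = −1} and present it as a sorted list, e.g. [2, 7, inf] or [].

[3, 23]

(a, b) ≡ (-399, 23) mod (ℚ^×)²; places V = {2, 3, 5, 7, 11, 19, 23, ∞}.
(a,b)_19: α=1, u≡17; β=2, v≡17 (mod 19); (17|19)=+1, (17|19)=+1; sign (−1)^0·+1^2·+1^1 = +1.
(a,b)_11: α=2, u≡2; β=2, v≡3 (mod 11); (2|11)=-1, (3|11)=+1; sign (−1)^0·-1^2·+1^2 = +1.
(a,b)_7: α=-5, u≡3; β=-8, v≡1 (mod 7); (3|7)=-1, (1|7)=+1; sign (−1)^0·-1^-8·+1^-5 = +1.
(a,b)_23: α=2, u≡21; β=3, v≡1 (mod 23); (21|23)=-1, (1|23)=+1; sign (−1)^0·-1^3·+1^2 = -1.
(a,b)_3: α=1, u≡2; β=2, v≡2 (mod 3); (2|3)=-1, (2|3)=-1; sign (−1)^0·-1^2·-1^1 = -1.
(a,b)_5: α=2, u≡1; β=2, v≡3 (mod 5); (1|5)=+1, (3|5)=-1; sign (−1)^0·+1^2·-1^2 = +1.
(a,b)_∞: sgn(-399)=−, sgn(23)=+, so +1.
(a,b)_2: α=12, β=24; u≡1, v≡7 (mod 8); ε(u)ε(v)=0·1, αω(v)=12·0, βω(u)=24·0; sum ≡ 0  ⇒  +1.
|Ram(-399, 23)| = 2, even; anisotropic at {3, 23}.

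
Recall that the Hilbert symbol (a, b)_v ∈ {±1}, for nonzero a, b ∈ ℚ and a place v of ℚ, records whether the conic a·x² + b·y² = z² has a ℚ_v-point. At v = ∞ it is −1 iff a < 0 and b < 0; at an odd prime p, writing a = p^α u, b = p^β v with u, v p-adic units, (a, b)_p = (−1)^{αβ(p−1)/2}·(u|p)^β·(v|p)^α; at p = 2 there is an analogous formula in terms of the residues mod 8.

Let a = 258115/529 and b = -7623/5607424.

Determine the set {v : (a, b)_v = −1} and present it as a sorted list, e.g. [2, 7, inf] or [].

[5, 13]

(a, b) ≡ (715, -7) mod (ℚ^×)²; places V = {2, 3, 5, 7, 11, 13, 19, 23, 37, ∞}.
(a,b)_2: α=0, β=-12; u≡3, v≡1 (mod 8); ε(u)ε(v)=1·0, αω(v)=0·0, βω(u)=-12·1; sum ≡ 0  ⇒  +1.
(a,b)_37: α=0, u≡7; β=-2, v≡27 (mod 37); (7|37)=+1, (27|37)=+1; sign (−1)^0·+1^-2·+1^0 = +1.
(a,b)_3: α=0, u≡1; β=2, v≡2 (mod 3); (1|3)=+1, (2|3)=-1; sign (−1)^0·+1^2·-1^0 = +1.
(a,b)_5: α=1, u≡2; β=0, v≡3 (mod 5); (2|5)=-1, (3|5)=-1; sign (−1)^0·-1^0·-1^1 = -1.
(a,b)_7: α=0, u≡1; β=1, v≡6 (mod 7); (1|7)=+1, (6|7)=-1; sign (−1)^0·+1^1·-1^0 = +1.
(a,b)_11: α=1, u≡2; β=2, v≡4 (mod 11); (2|11)=-1, (4|11)=+1; sign (−1)^0·-1^2·+1^1 = +1.
(a,b)_19: α=2, u≡15; β=0, v≡10 (mod 19); (15|19)=-1, (10|19)=-1; sign (−1)^0·-1^0·-1^2 = +1.
(a,b)_13: α=1, u≡12; β=0, v≡2 (mod 13); (12|13)=+1, (2|13)=-1; sign (−1)^0·+1^0·-1^1 = -1.
(a,b)_23: α=-2, u≡9; β=0, v≡13 (mod 23); (9|23)=+1, (13|23)=+1; sign (−1)^0·+1^0·+1^-2 = +1.
(a,b)_∞: sgn(715)=+, sgn(-7)=−, so +1.
(715, -7 / ℚ) ramifies at {5, 13}: a division algebra.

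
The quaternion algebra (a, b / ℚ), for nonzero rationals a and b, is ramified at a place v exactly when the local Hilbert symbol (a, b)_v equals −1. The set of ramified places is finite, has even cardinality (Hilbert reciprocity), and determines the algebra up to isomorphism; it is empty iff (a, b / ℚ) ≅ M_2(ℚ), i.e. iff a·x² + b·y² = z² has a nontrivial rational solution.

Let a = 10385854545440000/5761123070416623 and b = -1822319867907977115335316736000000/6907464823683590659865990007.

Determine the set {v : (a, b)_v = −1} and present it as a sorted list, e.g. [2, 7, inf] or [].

(a, b) ≡ (203, -9607787) mod (ℚ^×)²; places V = {2, 3, 5, 7, 11, 13, 17, 19, 23, 29, 37, 47, 53, ∞}.
(a,b)_7: α=-1, u≡4; β=1, v≡5 (mod 7); (4|7)=+1, (5|7)=-1; sign (−1)^1·+1^1·-1^-1 = +1.
(a,b)_5: α=4, u≡3; β=6, v≡3 (mod 5); (3|5)=-1, (3|5)=-1; sign (−1)^0·-1^6·-1^4 = +1.
(a,b)_13: α=-2, u≡8; β=-2, v≡11 (mod 13); (8|13)=-1, (11|13)=-1; sign (−1)^0·-1^-2·-1^-2 = +1.
(a,b)_37: α=-2, u≡23; β=-4, v≡4 (mod 37); (23|37)=-1, (4|37)=+1; sign (−1)^0·-1^-4·+1^-2 = +1.
(a,b)_19: α=0, u≡10; β=1, v≡12 (mod 19); (10|19)=-1, (12|19)=-1; sign (−1)^0·-1^1·-1^0 = -1.
(a,b)_17: α=2, u≡1; β=4, v≡15 (mod 17); (1|17)=+1, (15|17)=+1; sign (−1)^0·+1^4·+1^2 = +1.
(a,b)_47: α=-4, u≡45; β=-7, v≡22 (mod 47); (45|47)=-1, (22|47)=-1; sign (−1)^0·-1^-7·-1^-4 = -1.
(a,b)_53: α=0, u≡28; β=1, v≡5 (mod 53); (28|53)=+1, (5|53)=-1; sign (−1)^0·+1^1·-1^0 = +1.
(a,b)_11: α=4, u≡9; β=6, v≡4 (mod 11); (9|11)=+1, (4|11)=+1; sign (−1)^0·+1^6·+1^4 = +1.
(a,b)_29: α=1, u≡9; β=3, v≡13 (mod 29); (9|29)=+1, (13|29)=+1; sign (−1)^0·+1^3·+1^1 = +1.
(a,b)_23: α=2, u≡21; β=4, v≡12 (mod 23); (21|23)=-1, (12|23)=+1; sign (−1)^0·-1^4·+1^2 = +1.
(a,b)_2: α=8, β=14; u≡3, v≡5 (mod 8); ε(u)ε(v)=1·0, αω(v)=8·1, βω(u)=14·1; sum ≡ 0  ⇒  +1.
(a,b)_3: α=-6, u≡2; β=-16, v≡1 (mod 3); (2|3)=-1, (1|3)=+1; sign (−1)^0·-1^-16·+1^-6 = +1.
(a,b)_∞: sgn(203)=+, sgn(-9607787)=−, so +1.
|Ram(203, -9607787)| = 2, even; anisotropic at {19, 47}.

[19, 47]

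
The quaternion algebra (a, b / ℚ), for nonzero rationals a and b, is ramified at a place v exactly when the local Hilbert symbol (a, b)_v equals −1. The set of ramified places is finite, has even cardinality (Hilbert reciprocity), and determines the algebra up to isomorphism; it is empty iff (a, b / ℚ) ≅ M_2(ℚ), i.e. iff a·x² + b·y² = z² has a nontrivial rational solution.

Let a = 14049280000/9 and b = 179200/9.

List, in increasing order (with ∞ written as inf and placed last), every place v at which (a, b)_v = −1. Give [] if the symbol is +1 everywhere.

[2, 7]

(a, b) ≡ (7, 7) mod (ℚ^×)²; places V = {2, 3, 5, 7, ∞}.
(a,b)_7: α=3, u≡2; β=1, v≡4 (mod 7); (2|7)=+1, (4|7)=+1; sign (−1)^1·+1^1·+1^3 = -1.
(a,b)_3: α=-2, u≡1; β=-2, v≡1 (mod 3); (1|3)=+1, (1|3)=+1; sign (−1)^0·+1^-2·+1^-2 = +1.
(a,b)_∞: sgn(7)=+, sgn(7)=+, so +1.
(a,b)_5: α=4, u≡2; β=2, v≡2 (mod 5); (2|5)=-1, (2|5)=-1; sign (−1)^0·-1^2·-1^4 = +1.
(a,b)_2: α=16, β=10; u≡7, v≡7 (mod 8); ε(u)ε(v)=1·1, αω(v)=16·0, βω(u)=10·0; sum ≡ 1  ⇒  -1.
|Ram(7, 7)| = 2, even; anisotropic at {2, 7}.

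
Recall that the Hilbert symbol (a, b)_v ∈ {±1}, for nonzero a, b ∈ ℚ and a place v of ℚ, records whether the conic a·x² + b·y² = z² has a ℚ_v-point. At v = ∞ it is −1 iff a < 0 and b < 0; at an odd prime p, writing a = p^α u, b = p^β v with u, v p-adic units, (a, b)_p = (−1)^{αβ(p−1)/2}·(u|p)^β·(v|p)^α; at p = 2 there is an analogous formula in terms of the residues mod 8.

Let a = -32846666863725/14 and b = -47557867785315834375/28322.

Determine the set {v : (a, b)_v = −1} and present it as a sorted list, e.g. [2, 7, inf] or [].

[2, 3, 7, inf]

(a, b) ≡ (-6006, -30) mod (ℚ^×)²; places V = {2, 3, 5, 7, 11, 13, 17, 43, ∞}.
(a,b)_∞: sgn(-6006)=−, sgn(-30)=−, so -1.
(a,b)_5: α=2, u≡4; β=5, v≡4 (mod 5); (4|5)=+1, (4|5)=+1; sign (−1)^0·+1^5·+1^2 = +1.
(a,b)_13: α=3, u≡5; β=4, v≡9 (mod 13); (5|13)=-1, (9|13)=+1; sign (−1)^0·-1^4·+1^3 = +1.
(a,b)_2: α=-1, β=-1; u≡5, v≡1 (mod 8); ε(u)ε(v)=0·0, αω(v)=-1·0, βω(u)=-1·1; sum ≡ 1  ⇒  -1.
(a,b)_3: α=5, u≡2; β=9, v≡2 (mod 3); (2|3)=-1, (2|3)=-1; sign (−1)^1·-1^9·-1^5 = -1.
(a,b)_43: α=2, u≡13; β=2, v≡14 (mod 43); (13|43)=+1, (14|43)=+1; sign (−1)^0·+1^2·+1^2 = +1.
(a,b)_7: α=-1, u≡3; β=-2, v≡3 (mod 7); (3|7)=-1, (3|7)=-1; sign (−1)^0·-1^-2·-1^-1 = -1.
(a,b)_17: α=0, u≡10; β=-2, v≡15 (mod 17); (10|17)=-1, (15|17)=+1; sign (−1)^0·-1^-2·+1^0 = +1.
(a,b)_11: α=3, u≡3; β=4, v≡3 (mod 11); (3|11)=+1, (3|11)=+1; sign (−1)^0·+1^4·+1^3 = +1.
Ram(-6006, -30) = {2, 3, 7, ∞}; no ℚ_2-point on the conic.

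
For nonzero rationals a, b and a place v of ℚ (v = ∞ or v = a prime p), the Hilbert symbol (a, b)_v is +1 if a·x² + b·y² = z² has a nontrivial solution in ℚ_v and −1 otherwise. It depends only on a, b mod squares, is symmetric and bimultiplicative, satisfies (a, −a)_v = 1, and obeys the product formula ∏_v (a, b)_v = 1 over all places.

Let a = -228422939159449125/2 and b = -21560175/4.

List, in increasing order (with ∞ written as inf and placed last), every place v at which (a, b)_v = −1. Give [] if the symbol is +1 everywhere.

[3, 5, 13, inf]

(a, b) ≡ (-2730, -7) mod (ℚ^×)²; places V = {2, 3, 5, 7, 13, ∞}.
(a,b)_∞: sgn(-2730)=−, sgn(-7)=−, so -1.
(a,b)_7: α=3, u≡4; β=1, v≡6 (mod 7); (4|7)=+1, (6|7)=-1; sign (−1)^1·+1^1·-1^3 = +1.
(a,b)_13: α=5, u≡6; β=2, v≡5 (mod 13); (6|13)=-1, (5|13)=-1; sign (−1)^0·-1^2·-1^5 = -1.
(a,b)_3: α=15, u≡2; β=6, v≡2 (mod 3); (2|3)=-1, (2|3)=-1; sign (−1)^0·-1^6·-1^15 = -1.
(a,b)_5: α=3, u≡1; β=2, v≡2 (mod 5); (1|5)=+1, (2|5)=-1; sign (−1)^0·+1^2·-1^3 = -1.
(a,b)_2: α=-1, β=-2; u≡3, v≡1 (mod 8); ε(u)ε(v)=1·0, αω(v)=-1·0, βω(u)=-2·1; sum ≡ 0  ⇒  +1.
Ram(-2730, -7) = {3, 5, 13, ∞}; no ℚ_3-point on the conic.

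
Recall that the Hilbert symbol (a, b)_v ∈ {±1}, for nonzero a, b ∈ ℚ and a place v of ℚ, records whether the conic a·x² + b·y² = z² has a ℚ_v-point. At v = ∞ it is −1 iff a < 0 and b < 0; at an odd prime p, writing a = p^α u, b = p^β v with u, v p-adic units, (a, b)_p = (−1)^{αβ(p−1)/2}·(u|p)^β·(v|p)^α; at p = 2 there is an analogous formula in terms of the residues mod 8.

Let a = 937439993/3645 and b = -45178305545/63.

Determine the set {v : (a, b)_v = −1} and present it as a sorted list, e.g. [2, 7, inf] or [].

Mod squares: a ≡ 19285, b ≡ -376038215. Check v ∈ {∞, 2, 3, 5, 7, 17, 19, 29, 31, 37}.
v=37: a=37^0·(≡2), b=37^1·(≡19) mod 37; (2|37)=-1, (19|37)=-1; (−1)^{0·1·18}·(-1)^1·(-1)^0 = -1.
v=∞: 19285 > 0 and -376038215 < 0  ⇒  (a,b)_∞ = +1.
v=17: a=17^2·(≡5), b=17^1·(≡6) mod 17; (5|17)=-1, (6|17)=-1; (−1)^{2·1·8}·(-1)^1·(-1)^2 = -1.
v=3: a=3^-6·(≡1), b=3^-2·(≡1) mod 3; (1|3)=+1, (1|3)=+1; (−1)^{-6·-2·1}·(+1)^-2·(+1)^-6 = +1.
v=29: a=29^3·(≡18), b=29^3·(≡23) mod 29; (18|29)=-1, (23|29)=+1; (−1)^{3·3·14}·(-1)^3·(+1)^3 = -1.
v=2: v_2(a)=0, v_2(b)=0; units ≡ 5, 1 (mod 8); ε·ε+αω+βω = 0·0+0·0+0·1 ≡ 0  ⇒  (a,b)_2 = +1.
v=5: a=5^-1·(≡2), b=5^1·(≡2) mod 5; (2|5)=-1, (2|5)=-1; (−1)^{-1·1·2}·(-1)^1·(-1)^-1 = +1.
v=31: a=31^0·(≡22), b=31^1·(≡20) mod 31; (22|31)=-1, (20|31)=+1; (−1)^{0·1·15}·(-1)^1·(+1)^0 = -1.
v=19: a=19^1·(≡2), b=19^1·(≡7) mod 19; (2|19)=-1, (7|19)=+1; (−1)^{1·1·9}·(-1)^1·(+1)^1 = +1.
v=7: a=7^1·(≡2), b=7^-1·(≡6) mod 7; (2|7)=+1, (6|7)=-1; (−1)^{1·-1·3}·(+1)^-1·(-1)^1 = +1.
|Ram(19285, -376038215)| = 4, even; anisotropic at {17, 29, 31, 37}.

[17, 29, 31, 37]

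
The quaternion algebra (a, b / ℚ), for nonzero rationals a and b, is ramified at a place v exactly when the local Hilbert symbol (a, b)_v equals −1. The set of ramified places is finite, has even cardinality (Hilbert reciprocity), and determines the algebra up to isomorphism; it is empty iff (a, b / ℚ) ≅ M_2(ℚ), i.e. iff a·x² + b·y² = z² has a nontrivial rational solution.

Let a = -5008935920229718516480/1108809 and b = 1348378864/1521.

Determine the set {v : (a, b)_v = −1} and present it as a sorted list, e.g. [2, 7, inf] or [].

[19, 23, 29, 37]

Mod squares: a ≡ -2755, b ≡ 1719871. Check v ∈ {∞, 2, 3, 5, 7, 13, 19, 23, 29, 37, 43, 47}.
v=29: a=29^1·(≡12), b=29^0·(≡2) mod 29; (12|29)=-1, (2|29)=-1; (−1)^{1·0·14}·(-1)^0·(-1)^1 = -1.
v=7: a=7^4·(≡6), b=7^2·(≡6) mod 7; (6|7)=-1, (6|7)=-1; (−1)^{4·2·3}·(-1)^2·(-1)^4 = +1.
v=23: a=23^2·(≡22), b=23^1·(≡18) mod 23; (22|23)=-1, (18|23)=+1; (−1)^{2·1·11}·(-1)^1·(+1)^2 = -1.
v=3: a=3^-8·(≡2), b=3^-2·(≡1) mod 3; (2|3)=-1, (1|3)=+1; (−1)^{-8·-2·1}·(-1)^-2·(+1)^-8 = +1.
v=5: a=5^1·(≡1), b=5^0·(≡4) mod 5; (1|5)=+1, (4|5)=+1; (−1)^{1·0·2}·(+1)^0·(+1)^1 = +1.
v=2: v_2(a)=8, v_2(b)=4; units ≡ 5, 7 (mod 8); ε·ε+αω+βω = 0·1+8·0+4·1 ≡ 0  ⇒  (a,b)_2 = +1.
v=37: a=37^2·(≡6), b=37^1·(≡10) mod 37; (6|37)=-1, (10|37)=+1; (−1)^{2·1·18}·(-1)^1·(+1)^2 = -1.
v=43: a=43^2·(≡24), b=43^1·(≡42) mod 43; (24|43)=+1, (42|43)=-1; (−1)^{2·1·21}·(+1)^1·(-1)^2 = +1.
v=47: a=47^2·(≡6), b=47^1·(≡37) mod 47; (6|47)=+1, (37|47)=+1; (−1)^{2·1·23}·(+1)^1·(+1)^2 = +1.
v=19: a=19^1·(≡11), b=19^0·(≡12) mod 19; (11|19)=+1, (12|19)=-1; (−1)^{1·0·9}·(+1)^0·(-1)^1 = -1.
v=∞: -2755 < 0 and 1719871 > 0  ⇒  (a,b)_∞ = +1.
v=13: a=13^-2·(≡3), b=13^-2·(≡3) mod 13; (3|13)=+1, (3|13)=+1; (−1)^{-2·-2·6}·(+1)^-2·(+1)^-2 = +1.
|Ram(-2755, 1719871)| = 4, even; anisotropic at {19, 23, 29, 37}.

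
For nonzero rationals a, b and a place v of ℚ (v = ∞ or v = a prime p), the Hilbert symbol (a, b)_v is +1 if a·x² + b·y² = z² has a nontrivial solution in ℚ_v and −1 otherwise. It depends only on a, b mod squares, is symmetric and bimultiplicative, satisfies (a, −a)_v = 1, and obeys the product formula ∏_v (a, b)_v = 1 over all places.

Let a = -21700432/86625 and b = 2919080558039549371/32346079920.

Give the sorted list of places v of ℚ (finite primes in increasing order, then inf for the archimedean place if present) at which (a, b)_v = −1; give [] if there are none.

[3, 7]

(a, b) ≡ (-5005, 21945) mod (ℚ^×)²; places V = {2, 3, 5, 7, 11, 13, 17, 19, ∞}.
(a,b)_∞: sgn(-5005)=−, sgn(21945)=+, so +1.
(a,b)_13: α=1, u≡11; β=2, v≡10 (mod 13); (11|13)=-1, (10|13)=+1; sign (−1)^0·-1^2·+1^1 = +1.
(a,b)_11: α=-1, u≡6; β=-1, v≡1 (mod 11); (6|11)=-1, (1|11)=+1; sign (−1)^1·-1^-1·+1^-1 = +1.
(a,b)_7: α=-1, u≡5; β=-5, v≡6 (mod 7); (5|7)=-1, (6|7)=-1; sign (−1)^1·-1^-5·-1^-1 = -1.
(a,b)_5: α=-3, u≡1; β=-1, v≡4 (mod 5); (1|5)=+1, (4|5)=+1; sign (−1)^0·+1^-1·+1^-3 = +1.
(a,b)_2: α=4, β=-4; u≡3, v≡1 (mod 8); ε(u)ε(v)=1·0, αω(v)=4·0, βω(u)=-4·1; sum ≡ 0  ⇒  +1.
(a,b)_19: α=2, u≡1; β=5, v≡18 (mod 19); (1|19)=+1, (18|19)=-1; sign (−1)^0·+1^5·-1^2 = +1.
(a,b)_3: α=-2, u≡2; β=-7, v≡1 (mod 3); (2|3)=-1, (1|3)=+1; sign (−1)^0·-1^-7·+1^-2 = -1.
(a,b)_17: α=2, u≡12; β=8, v≡4 (mod 17); (12|17)=-1, (4|17)=+1; sign (−1)^0·-1^8·+1^2 = +1.
(-5005, 21945 / ℚ) ramifies at {3, 7}: a division algebra.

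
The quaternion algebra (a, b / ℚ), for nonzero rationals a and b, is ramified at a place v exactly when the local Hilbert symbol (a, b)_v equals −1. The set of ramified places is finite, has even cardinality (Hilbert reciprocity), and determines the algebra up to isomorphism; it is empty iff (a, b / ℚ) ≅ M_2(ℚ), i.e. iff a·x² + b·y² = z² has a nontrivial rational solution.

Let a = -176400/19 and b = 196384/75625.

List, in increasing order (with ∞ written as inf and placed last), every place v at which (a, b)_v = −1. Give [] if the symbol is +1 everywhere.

[2, 19]

(a, b) ≡ (-19, 34) mod (ℚ^×)²; places V = {2, 3, 5, 7, 11, 17, 19, ∞}.
(a,b)_2: α=4, β=5; u≡5, v≡1 (mod 8); ε(u)ε(v)=0·0, αω(v)=4·0, βω(u)=5·1; sum ≡ 1  ⇒  -1.
(a,b)_∞: sgn(-19)=−, sgn(34)=+, so +1.
(a,b)_11: α=0, u≡5; β=-2, v≡5 (mod 11); (5|11)=+1, (5|11)=+1; sign (−1)^0·+1^-2·+1^0 = +1.
(a,b)_7: α=2, u≡1; β=0, v≡5 (mod 7); (1|7)=+1, (5|7)=-1; sign (−1)^0·+1^0·-1^2 = +1.
(a,b)_5: α=2, u≡1; β=-4, v≡4 (mod 5); (1|5)=+1, (4|5)=+1; sign (−1)^0·+1^-4·+1^2 = +1.
(a,b)_19: α=-1, u≡15; β=2, v≡10 (mod 19); (15|19)=-1, (10|19)=-1; sign (−1)^0·-1^2·-1^-1 = -1.
(a,b)_3: α=2, u≡2; β=0, v≡1 (mod 3); (2|3)=-1, (1|3)=+1; sign (−1)^0·-1^0·+1^2 = +1.
(a,b)_17: α=0, u≡13; β=1, v≡1 (mod 17); (13|17)=+1, (1|17)=+1; sign (−1)^0·+1^1·+1^0 = +1.
|Ram(-19, 34)| = 2, even; anisotropic at {2, 19}.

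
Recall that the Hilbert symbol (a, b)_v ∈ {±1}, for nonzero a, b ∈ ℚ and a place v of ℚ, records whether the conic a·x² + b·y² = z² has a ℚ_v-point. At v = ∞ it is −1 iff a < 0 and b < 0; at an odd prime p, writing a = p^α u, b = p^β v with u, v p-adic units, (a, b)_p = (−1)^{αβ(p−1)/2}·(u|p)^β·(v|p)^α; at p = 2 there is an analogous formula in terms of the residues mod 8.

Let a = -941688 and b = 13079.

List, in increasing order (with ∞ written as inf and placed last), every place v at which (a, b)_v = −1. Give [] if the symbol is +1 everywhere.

[11, 29]

Mod squares: a ≡ -26158, b ≡ 13079. Check v ∈ {∞, 2, 3, 11, 29, 41}.
v=3: a=3^2·(≡2), b=3^0·(≡2) mod 3; (2|3)=-1, (2|3)=-1; (−1)^{2·0·1}·(-1)^0·(-1)^2 = +1.
v=∞: -26158 < 0 and 13079 > 0  ⇒  (a,b)_∞ = +1.
v=41: a=41^1·(≡33), b=41^1·(≡32) mod 41; (33|41)=+1, (32|41)=+1; (−1)^{1·1·20}·(+1)^1·(+1)^1 = +1.
v=29: a=29^1·(≡8), b=29^1·(≡16) mod 29; (8|29)=-1, (16|29)=+1; (−1)^{1·1·14}·(-1)^1·(+1)^1 = -1.
v=11: a=11^1·(≡5), b=11^1·(≡1) mod 11; (5|11)=+1, (1|11)=+1; (−1)^{1·1·5}·(+1)^1·(+1)^1 = -1.
v=2: v_2(a)=3, v_2(b)=0; units ≡ 1, 7 (mod 8); ε·ε+αω+βω = 0·1+3·0+0·0 ≡ 0  ⇒  (a,b)_2 = +1.
|Ram(-26158, 13079)| = 2, even; anisotropic at {11, 29}.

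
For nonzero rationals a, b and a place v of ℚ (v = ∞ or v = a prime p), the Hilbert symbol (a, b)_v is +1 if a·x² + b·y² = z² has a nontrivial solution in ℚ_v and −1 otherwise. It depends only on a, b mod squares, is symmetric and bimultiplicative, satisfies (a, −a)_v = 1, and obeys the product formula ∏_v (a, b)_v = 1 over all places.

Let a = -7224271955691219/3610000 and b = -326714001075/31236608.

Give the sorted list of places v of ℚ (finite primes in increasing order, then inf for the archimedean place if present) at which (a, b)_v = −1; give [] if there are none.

[2, inf]

Mod squares: a ≡ -11, b ≡ -32054. Check v ∈ {∞, 2, 3, 5, 7, 11, 13, 19, 31, 41, 43, 47}.
v=47: a=47^2·(≡28), b=47^1·(≡26) mod 47; (28|47)=+1, (26|47)=-1; (−1)^{2·1·23}·(+1)^1·(-1)^2 = +1.
v=5: a=5^-4·(≡1), b=5^2·(≡4) mod 5; (1|5)=+1, (4|5)=+1; (−1)^{-4·2·2}·(+1)^2·(+1)^-4 = +1.
v=13: a=13^2·(≡7), b=13^-2·(≡10) mod 13; (7|13)=-1, (10|13)=+1; (−1)^{2·-2·6}·(-1)^-2·(+1)^2 = +1.
v=31: a=31^2·(≡2), b=31^1·(≡2) mod 31; (2|31)=+1, (2|31)=+1; (−1)^{2·1·15}·(+1)^1·(+1)^2 = +1.
v=∞: -11 < 0 and -32054 < 0  ⇒  (a,b)_∞ = -1.
v=3: a=3^2·(≡1), b=3^2·(≡1) mod 3; (1|3)=+1, (1|3)=+1; (−1)^{2·2·1}·(+1)^2·(+1)^2 = +1.
v=11: a=11^3·(≡2), b=11^1·(≡1) mod 11; (2|11)=-1, (1|11)=+1; (−1)^{3·1·5}·(-1)^1·(+1)^3 = +1.
v=2: v_2(a)=-4, v_2(b)=-9; units ≡ 5, 5 (mod 8); ε·ε+αω+βω = 0·0+-4·1+-9·1 ≡ 1  ⇒  (a,b)_2 = -1.
v=7: a=7^0·(≡6), b=7^2·(≡6) mod 7; (6|7)=-1, (6|7)=-1; (−1)^{0·2·3}·(-1)^2·(-1)^0 = +1.
v=19: a=19^-2·(≡3), b=19^-2·(≡2) mod 19; (3|19)=-1, (2|19)=-1; (−1)^{-2·-2·9}·(-1)^-2·(-1)^-2 = +1.
v=41: a=41^2·(≡19), b=41^0·(≡5) mod 41; (19|41)=-1, (5|41)=+1; (−1)^{2·0·20}·(-1)^0·(+1)^2 = +1.
v=43: a=43^0·(≡7), b=43^2·(≡1) mod 43; (7|43)=-1, (1|43)=+1; (−1)^{0·2·21}·(-1)^2·(+1)^0 = +1.
(-11, -32054 / ℚ) ramifies at {2, ∞}: a division algebra.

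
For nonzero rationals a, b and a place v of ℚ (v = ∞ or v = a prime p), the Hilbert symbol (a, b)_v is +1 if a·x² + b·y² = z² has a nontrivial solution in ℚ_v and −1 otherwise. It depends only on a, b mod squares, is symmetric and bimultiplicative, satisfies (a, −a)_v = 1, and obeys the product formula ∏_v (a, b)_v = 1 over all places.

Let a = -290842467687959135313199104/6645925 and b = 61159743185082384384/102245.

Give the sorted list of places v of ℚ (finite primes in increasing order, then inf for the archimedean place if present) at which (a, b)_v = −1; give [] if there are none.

[5, 13, 31, 37]

Mod squares: a ≡ -44240937, b ≡ 131905. Check v ∈ {∞, 2, 3, 5, 11, 13, 23, 31, 37, 43}.
v=13: a=13^-3·(≡9), b=13^-2·(≡5) mod 13; (9|13)=+1, (5|13)=-1; (−1)^{-3·-2·6}·(+1)^-2·(-1)^-3 = -1.
v=23: a=23^1·(≡19), b=23^1·(≡16) mod 23; (19|23)=-1, (16|23)=+1; (−1)^{1·1·11}·(-1)^1·(+1)^1 = +1.
v=43: a=43^3·(≡2), b=43^2·(≡11) mod 43; (2|43)=-1, (11|43)=+1; (−1)^{3·2·21}·(-1)^2·(+1)^3 = +1.
v=5: a=5^-2·(≡3), b=5^-1·(≡1) mod 5; (3|5)=-1, (1|5)=+1; (−1)^{-2·-1·2}·(-1)^-1·(+1)^-2 = -1.
v=2: v_2(a)=30, v_2(b)=18; units ≡ 7, 1 (mod 8); ε·ε+αω+βω = 1·0+30·0+18·0 ≡ 0  ⇒  (a,b)_2 = +1.
v=3: a=3^17·(≡1), b=3^14·(≡1) mod 3; (1|3)=+1, (1|3)=+1; (−1)^{17·14·1}·(+1)^14·(+1)^17 = +1.
v=37: a=37^1·(≡10), b=37^1·(≡22) mod 37; (10|37)=+1, (22|37)=-1; (−1)^{1·1·18}·(+1)^1·(-1)^1 = -1.
v=11: a=11^-2·(≡8), b=11^-2·(≡4) mod 11; (8|11)=-1, (4|11)=+1; (−1)^{-2·-2·5}·(-1)^-2·(+1)^-2 = +1.
v=31: a=31^1·(≡14), b=31^1·(≡7) mod 31; (14|31)=+1, (7|31)=+1; (−1)^{1·1·15}·(+1)^1·(+1)^1 = -1.
v=∞: -44240937 < 0 and 131905 > 0  ⇒  (a,b)_∞ = +1.
(-44240937, 131905 / ℚ) ramifies at {5, 13, 31, 37}: a division algebra.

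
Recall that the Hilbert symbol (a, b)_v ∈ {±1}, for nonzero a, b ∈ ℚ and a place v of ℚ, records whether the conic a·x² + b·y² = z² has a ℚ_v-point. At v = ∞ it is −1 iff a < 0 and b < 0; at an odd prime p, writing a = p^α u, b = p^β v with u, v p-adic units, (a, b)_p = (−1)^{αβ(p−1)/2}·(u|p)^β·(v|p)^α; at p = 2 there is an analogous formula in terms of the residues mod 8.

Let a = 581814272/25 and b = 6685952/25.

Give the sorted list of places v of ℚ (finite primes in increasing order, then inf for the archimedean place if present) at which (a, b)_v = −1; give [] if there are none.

(a, b) ≡ (2, 533) mod (ℚ^×)²; places V = {2, 5, 7, 13, 41, ∞}.
(a,b)_7: α=0, u≡1; β=2, v≡1 (mod 7); (1|7)=+1, (1|7)=+1; sign (−1)^0·+1^2·+1^0 = +1.
(a,b)_∞: sgn(2)=+, sgn(533)=+, so +1.
(a,b)_2: α=11, β=8; u≡1, v≡5 (mod 8); ε(u)ε(v)=0·0, αω(v)=11·1, βω(u)=8·0; sum ≡ 1  ⇒  -1.
(a,b)_13: α=2, u≡11; β=1, v≡2 (mod 13); (11|13)=-1, (2|13)=-1; sign (−1)^0·-1^1·-1^2 = -1.
(a,b)_41: α=2, u≡16; β=1, v≡17 (mod 41); (16|41)=+1, (17|41)=-1; sign (−1)^0·+1^1·-1^2 = +1.
(a,b)_5: α=-2, u≡2; β=-2, v≡2 (mod 5); (2|5)=-1, (2|5)=-1; sign (−1)^0·-1^-2·-1^-2 = +1.
|Ram(2, 533)| = 2, even; anisotropic at {2, 13}.

[2, 13]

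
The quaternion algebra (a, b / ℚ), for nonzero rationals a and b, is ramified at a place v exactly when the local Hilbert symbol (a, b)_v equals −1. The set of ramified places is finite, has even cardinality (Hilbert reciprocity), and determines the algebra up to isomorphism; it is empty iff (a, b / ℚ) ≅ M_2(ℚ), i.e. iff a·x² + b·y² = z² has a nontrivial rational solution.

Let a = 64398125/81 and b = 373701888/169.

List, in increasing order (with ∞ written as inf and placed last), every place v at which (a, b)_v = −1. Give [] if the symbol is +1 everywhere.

(a, b) ≡ (103037, 162197) mod (ℚ^×)²; places V = {2, 3, 5, 7, 11, 13, 17, 19, 29, 47, ∞}.
(a,b)_5: α=4, u≡2; β=0, v≡2 (mod 5); (2|5)=-1, (2|5)=-1; sign (−1)^0·-1^0·-1^4 = +1.
(a,b)_29: α=1, u≡18; β=1, v≡22 (mod 29); (18|29)=-1, (22|29)=+1; sign (−1)^0·-1^1·+1^1 = -1.
(a,b)_17: α=1, u≡9; β=1, v≡15 (mod 17); (9|17)=+1, (15|17)=+1; sign (−1)^0·+1^1·+1^1 = +1.
(a,b)_47: α=0, u≡33; β=1, v≡41 (mod 47); (33|47)=-1, (41|47)=-1; sign (−1)^0·-1^1·-1^0 = -1.
(a,b)_11: α=1, u≡8; β=0, v≡8 (mod 11); (8|11)=-1, (8|11)=-1; sign (−1)^0·-1^0·-1^1 = -1.
(a,b)_7: α=0, u≡2; β=1, v≡1 (mod 7); (2|7)=+1, (1|7)=+1; sign (−1)^0·+1^1·+1^0 = +1.
(a,b)_∞: sgn(103037)=+, sgn(162197)=+, so +1.
(a,b)_19: α=1, u≡12; β=0, v≡15 (mod 19); (12|19)=-1, (15|19)=-1; sign (−1)^0·-1^0·-1^1 = -1.
(a,b)_13: α=0, u≡4; β=-2, v≡1 (mod 13); (4|13)=+1, (1|13)=+1; sign (−1)^0·+1^-2·+1^0 = +1.
(a,b)_3: α=-4, u≡2; β=2, v≡2 (mod 3); (2|3)=-1, (2|3)=-1; sign (−1)^0·-1^2·-1^-4 = +1.
(a,b)_2: α=0, β=8; u≡5, v≡5 (mod 8); ε(u)ε(v)=0·0, αω(v)=0·1, βω(u)=8·1; sum ≡ 0  ⇒  +1.
Ram(103037, 162197) = {11, 19, 29, 47}; no ℚ_11-point on the conic.

[11, 19, 29, 47]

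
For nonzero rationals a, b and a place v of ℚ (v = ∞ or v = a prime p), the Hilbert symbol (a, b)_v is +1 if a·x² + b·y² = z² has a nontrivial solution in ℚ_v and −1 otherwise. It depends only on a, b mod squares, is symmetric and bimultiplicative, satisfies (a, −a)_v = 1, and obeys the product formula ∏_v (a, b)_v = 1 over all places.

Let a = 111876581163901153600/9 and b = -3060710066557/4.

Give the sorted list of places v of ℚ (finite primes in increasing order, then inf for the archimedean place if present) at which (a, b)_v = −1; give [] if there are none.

[11, 29]

(a, b) ≡ (46189, -493) mod (ℚ^×)²; places V = {2, 3, 5, 7, 11, 13, 17, 19, 29, ∞}.
(a,b)_11: α=3, u≡6; β=2, v≡2 (mod 11); (6|11)=-1, (2|11)=-1; sign (−1)^0·-1^2·-1^3 = -1.
(a,b)_7: α=2, u≡6; β=0, v≡1 (mod 7); (6|7)=-1, (1|7)=+1; sign (−1)^0·-1^0·+1^2 = +1.
(a,b)_29: α=4, u≡19; β=3, v≡11 (mod 29); (19|29)=-1, (11|29)=-1; sign (−1)^0·-1^3·-1^4 = -1.
(a,b)_17: α=1, u≡14; β=1, v≡5 (mod 17); (14|17)=-1, (5|17)=-1; sign (−1)^0·-1^1·-1^1 = +1.
(a,b)_2: α=6, β=-2; u≡5, v≡3 (mod 8); ε(u)ε(v)=0·1, αω(v)=6·1, βω(u)=-2·1; sum ≡ 0  ⇒  +1.
(a,b)_19: α=3, u≡10; β=2, v≡11 (mod 19); (10|19)=-1, (11|19)=+1; sign (−1)^0·-1^2·+1^3 = +1.
(a,b)_∞: sgn(46189)=+, sgn(-493)=−, so +1.
(a,b)_13: α=1, u≡9; β=2, v≡12 (mod 13); (9|13)=+1, (12|13)=+1; sign (−1)^0·+1^2·+1^1 = +1.
(a,b)_5: α=2, u≡1; β=0, v≡2 (mod 5); (1|5)=+1, (2|5)=-1; sign (−1)^0·+1^0·-1^2 = +1.
(a,b)_3: α=-2, u≡1; β=0, v≡2 (mod 3); (1|3)=+1, (2|3)=-1; sign (−1)^0·+1^0·-1^-2 = +1.
Ram(46189, -493) = {11, 29}; no ℚ_11-point on the conic.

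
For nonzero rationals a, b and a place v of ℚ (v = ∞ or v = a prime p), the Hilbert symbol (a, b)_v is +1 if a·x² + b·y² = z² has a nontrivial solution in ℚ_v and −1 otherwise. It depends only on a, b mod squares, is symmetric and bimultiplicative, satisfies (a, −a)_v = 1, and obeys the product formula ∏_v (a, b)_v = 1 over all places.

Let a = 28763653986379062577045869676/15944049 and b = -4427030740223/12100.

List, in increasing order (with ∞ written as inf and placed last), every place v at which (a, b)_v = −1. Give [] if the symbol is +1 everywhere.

[7, 13, 43, 53]

(a, b) ≡ (43166539, -534600983) mod (ℚ^×)²; places V = {2, 3, 5, 7, 11, 13, 23, 31, 43, 47, 53, ∞}.
(a,b)_5: α=0, u≡4; β=-2, v≡3 (mod 5); (4|5)=+1, (3|5)=-1; sign (−1)^0·+1^-2·-1^0 = +1.
(a,b)_13: α=5, u≡4; β=2, v≡6 (mod 13); (4|13)=+1, (6|13)=-1; sign (−1)^0·+1^2·-1^5 = -1.
(a,b)_2: α=2, β=-2; u≡3, v≡1 (mod 8); ε(u)ε(v)=1·0, αω(v)=2·0, βω(u)=-2·1; sum ≡ 0  ⇒  +1.
(a,b)_31: α=3, u≡11; β=1, v≡18 (mod 31); (11|31)=-1, (18|31)=+1; sign (−1)^1·-1^1·+1^3 = +1.
(a,b)_11: α=-6, u≡9; β=-2, v≡8 (mod 11); (9|11)=+1, (8|11)=-1; sign (−1)^0·+1^-2·-1^-6 = +1.
(a,b)_23: α=2, u≡18; β=1, v≡13 (mod 23); (18|23)=+1, (13|23)=+1; sign (−1)^0·+1^1·+1^2 = +1.
(a,b)_∞: sgn(43166539)=+, sgn(-534600983)=−, so +1.
(a,b)_43: α=3, u≡40; β=1, v≡36 (mod 43); (40|43)=+1, (36|43)=+1; sign (−1)^1·+1^1·+1^3 = -1.
(a,b)_3: α=-2, u≡1; β=0, v≡1 (mod 3); (1|3)=+1, (1|3)=+1; sign (−1)^0·+1^0·+1^-2 = +1.
(a,b)_53: α=3, u≡34; β=1, v≡25 (mod 53); (34|53)=-1, (25|53)=+1; sign (−1)^0·-1^1·+1^3 = -1.
(a,b)_47: α=3, u≡44; β=1, v≡12 (mod 47); (44|47)=-1, (12|47)=+1; sign (−1)^1·-1^1·+1^3 = +1.
(a,b)_7: α=0, u≡6; β=3, v≡5 (mod 7); (6|7)=-1, (5|7)=-1; sign (−1)^0·-1^3·-1^0 = -1.
|Ram(43166539, -534600983)| = 4, even; anisotropic at {7, 13, 43, 53}.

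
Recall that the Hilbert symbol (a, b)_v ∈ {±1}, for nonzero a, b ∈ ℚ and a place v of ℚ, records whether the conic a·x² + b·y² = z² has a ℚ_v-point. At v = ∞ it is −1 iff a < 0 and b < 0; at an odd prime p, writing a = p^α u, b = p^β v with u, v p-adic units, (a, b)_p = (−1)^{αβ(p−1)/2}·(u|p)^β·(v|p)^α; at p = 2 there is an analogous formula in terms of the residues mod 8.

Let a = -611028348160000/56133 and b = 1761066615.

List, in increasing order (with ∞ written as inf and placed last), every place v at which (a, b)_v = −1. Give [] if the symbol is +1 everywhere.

Mod squares: a ≡ -165242, b ≡ 42735. Check v ∈ {∞, 2, 3, 5, 7, 11, 23, 29, 37}.
v=∞: -165242 < 0 and 42735 > 0  ⇒  (a,b)_∞ = +1.
v=23: a=23^2·(≡9), b=23^0·(≡16) mod 23; (9|23)=+1, (16|23)=+1; (−1)^{2·0·11}·(+1)^0·(+1)^2 = +1.
v=37: a=37^1·(≡7), b=37^1·(≡2) mod 37; (7|37)=+1, (2|37)=-1; (−1)^{1·1·18}·(+1)^1·(-1)^1 = -1.
v=5: a=5^4·(≡3), b=5^1·(≡3) mod 5; (3|5)=-1, (3|5)=-1; (−1)^{4·1·2}·(-1)^1·(-1)^4 = -1.
v=2: v_2(a)=11, v_2(b)=0; units ≡ 3, 7 (mod 8); ε·ε+αω+βω = 1·1+11·0+0·1 ≡ 1  ⇒  (a,b)_2 = -1.
v=29: a=29^3·(≡3), b=29^2·(≡12) mod 29; (3|29)=-1, (12|29)=-1; (−1)^{3·2·14}·(-1)^2·(-1)^3 = -1.
v=7: a=7^-1·(≡5), b=7^3·(≡1) mod 7; (5|7)=-1, (1|7)=+1; (−1)^{-1·3·3}·(-1)^3·(+1)^-1 = +1.
v=11: a=11^-1·(≡1), b=11^1·(≡6) mod 11; (1|11)=+1, (6|11)=-1; (−1)^{-1·1·5}·(+1)^1·(-1)^-1 = +1.
v=3: a=3^-6·(≡1), b=3^1·(≡1) mod 3; (1|3)=+1, (1|3)=+1; (−1)^{-6·1·1}·(+1)^1·(+1)^-6 = +1.
(-165242, 42735 / ℚ) ramifies at {2, 5, 29, 37}: a division algebra.

[2, 5, 29, 37]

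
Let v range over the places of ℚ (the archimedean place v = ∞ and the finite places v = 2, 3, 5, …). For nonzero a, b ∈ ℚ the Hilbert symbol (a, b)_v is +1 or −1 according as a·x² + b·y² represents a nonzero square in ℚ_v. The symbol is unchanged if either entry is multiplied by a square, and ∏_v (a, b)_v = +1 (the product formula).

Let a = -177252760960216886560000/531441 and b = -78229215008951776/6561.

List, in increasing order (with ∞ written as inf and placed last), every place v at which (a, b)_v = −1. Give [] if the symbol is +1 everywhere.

[2, 7, 19, inf]

Mod squares: a ≡ -8029, b ≡ -2926. Check v ∈ {∞, 2, 3, 5, 7, 11, 19, 23, 31, 37}.
v=5: a=5^4·(≡4), b=5^0·(≡4) mod 5; (4|5)=+1, (4|5)=+1; (−1)^{4·0·2}·(+1)^0·(+1)^4 = +1.
v=2: v_2(a)=8, v_2(b)=5; units ≡ 3, 1 (mod 8); ε·ε+αω+βω = 1·0+8·0+5·1 ≡ 1  ⇒  (a,b)_2 = -1.
v=23: a=23^0·(≡7), b=23^2·(≡1) mod 23; (7|23)=-1, (1|23)=+1; (−1)^{0·2·11}·(-1)^2·(+1)^0 = +1.
v=11: a=11^2·(≡3), b=11^1·(≡1) mod 11; (3|11)=+1, (1|11)=+1; (−1)^{2·1·5}·(+1)^1·(+1)^2 = +1.
v=31: a=31^3·(≡19), b=31^2·(≡20) mod 31; (19|31)=+1, (20|31)=+1; (−1)^{3·2·15}·(+1)^2·(+1)^3 = +1.
v=19: a=19^2·(≡12), b=19^1·(≡16) mod 19; (12|19)=-1, (16|19)=+1; (−1)^{2·1·9}·(-1)^1·(+1)^2 = -1.
v=3: a=3^-12·(≡2), b=3^-8·(≡2) mod 3; (2|3)=-1, (2|3)=-1; (−1)^{-12·-8·1}·(-1)^-8·(-1)^-12 = +1.
v=∞: -8029 < 0 and -2926 < 0  ⇒  (a,b)_∞ = -1.
v=37: a=37^3·(≡23), b=37^2·(≡9) mod 37; (23|37)=-1, (9|37)=+1; (−1)^{3·2·18}·(-1)^2·(+1)^3 = +1.
v=7: a=7^5·(≡1), b=7^5·(≡1) mod 7; (1|7)=+1, (1|7)=+1; (−1)^{5·5·3}·(+1)^5·(+1)^5 = -1.
Ram(-8029, -2926) = {2, 7, 19, ∞}; no ℚ_2-point on the conic.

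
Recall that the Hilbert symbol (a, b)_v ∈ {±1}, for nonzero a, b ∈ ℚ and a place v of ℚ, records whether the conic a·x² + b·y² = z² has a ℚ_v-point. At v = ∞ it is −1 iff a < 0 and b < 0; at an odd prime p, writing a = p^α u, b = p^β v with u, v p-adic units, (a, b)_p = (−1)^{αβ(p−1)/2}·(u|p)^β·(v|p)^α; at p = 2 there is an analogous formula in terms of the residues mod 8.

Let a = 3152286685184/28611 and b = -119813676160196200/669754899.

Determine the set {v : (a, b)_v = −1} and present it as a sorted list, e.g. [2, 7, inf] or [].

[7, 47]

(a, b) ≡ (90706, -4263182) mod (ℚ^×)²; places V = {2, 3, 5, 7, 11, 13, 17, 19, 31, 47, ∞}.
(a,b)_13: α=2, u≡7; β=4, v≡9 (mod 13); (7|13)=-1, (9|13)=+1; sign (−1)^0·-1^4·+1^2 = +1.
(a,b)_19: α=1, u≡1; β=1, v≡18 (mod 19); (1|19)=+1, (18|19)=-1; sign (−1)^1·+1^1·-1^1 = +1.
(a,b)_5: α=0, u≡4; β=2, v≡3 (mod 5); (4|5)=+1, (3|5)=-1; sign (−1)^0·+1^2·-1^0 = +1.
(a,b)_∞: sgn(90706)=+, sgn(-4263182)=−, so +1.
(a,b)_2: α=11, β=3; u≡1, v≡1 (mod 8); ε(u)ε(v)=0·0, αω(v)=11·0, βω(u)=3·0; sum ≡ 0  ⇒  +1.
(a,b)_31: α=1, u≡15; β=1, v≡25 (mod 31); (15|31)=-1, (25|31)=+1; sign (−1)^1·-1^1·+1^1 = +1.
(a,b)_47: α=2, u≡20; β=3, v≡36 (mod 47); (20|47)=-1, (36|47)=+1; sign (−1)^0·-1^3·+1^2 = -1.
(a,b)_3: α=-2, u≡1; β=-6, v≡1 (mod 3); (1|3)=+1, (1|3)=+1; sign (−1)^0·+1^-6·+1^-2 = +1.
(a,b)_7: α=1, u≡1; β=3, v≡2 (mod 7); (1|7)=+1, (2|7)=+1; sign (−1)^1·+1^3·+1^1 = -1.
(a,b)_11: α=-1, u≡2; β=-1, v≡1 (mod 11); (2|11)=-1, (1|11)=+1; sign (−1)^1·-1^-1·+1^-1 = +1.
(a,b)_17: α=-2, u≡10; β=-4, v≡10 (mod 17); (10|17)=-1, (10|17)=-1; sign (−1)^0·-1^-4·-1^-2 = +1.
Ram(90706, -4263182) = {7, 47}; no ℚ_7-point on the conic.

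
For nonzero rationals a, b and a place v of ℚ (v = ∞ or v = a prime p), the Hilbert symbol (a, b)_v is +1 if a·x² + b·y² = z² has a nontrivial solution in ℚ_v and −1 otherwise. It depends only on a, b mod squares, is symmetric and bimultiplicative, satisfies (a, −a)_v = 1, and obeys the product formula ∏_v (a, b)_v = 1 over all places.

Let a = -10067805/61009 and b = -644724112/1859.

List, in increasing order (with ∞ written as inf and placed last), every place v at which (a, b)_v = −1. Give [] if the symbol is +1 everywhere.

[5, 11, 19, 31, 37, inf]

Mod squares: a ≡ -5, b ≡ -239723. Check v ∈ {∞, 2, 3, 5, 11, 13, 19, 31, 37, 43}.
v=3: a=3^2·(≡1), b=3^0·(≡1) mod 3; (1|3)=+1, (1|3)=+1; (−1)^{2·0·1}·(+1)^0·(+1)^2 = +1.
v=13: a=13^-2·(≡11), b=13^-2·(≡3) mod 13; (11|13)=-1, (3|13)=+1; (−1)^{-2·-2·6}·(-1)^-2·(+1)^-2 = +1.
v=43: a=43^2·(≡41), b=43^2·(≡30) mod 43; (41|43)=+1, (30|43)=-1; (−1)^{2·2·21}·(+1)^2·(-1)^2 = +1.
v=5: a=5^1·(≡1), b=5^0·(≡2) mod 5; (1|5)=+1, (2|5)=-1; (−1)^{1·0·2}·(+1)^0·(-1)^1 = -1.
v=19: a=19^-2·(≡14), b=19^1·(≡15) mod 19; (14|19)=-1, (15|19)=-1; (−1)^{-2·1·9}·(-1)^1·(-1)^-2 = -1.
v=11: a=11^2·(≡7), b=11^-1·(≡3) mod 11; (7|11)=-1, (3|11)=+1; (−1)^{2·-1·5}·(-1)^-1·(+1)^2 = -1.
v=31: a=31^0·(≡3), b=31^1·(≡24) mod 31; (3|31)=-1, (24|31)=-1; (−1)^{0·1·15}·(-1)^1·(-1)^0 = -1.
v=2: v_2(a)=0, v_2(b)=4; units ≡ 3, 5 (mod 8); ε·ε+αω+βω = 1·0+0·1+4·1 ≡ 0  ⇒  (a,b)_2 = +1.
v=37: a=37^0·(≡17), b=37^1·(≡7) mod 37; (17|37)=-1, (7|37)=+1; (−1)^{0·1·18}·(-1)^1·(+1)^0 = -1.
v=∞: -5 < 0 and -239723 < 0  ⇒  (a,b)_∞ = -1.
|Ram(-5, -239723)| = 6, even; anisotropic at {5, 11, 19, 31, 37, ∞}.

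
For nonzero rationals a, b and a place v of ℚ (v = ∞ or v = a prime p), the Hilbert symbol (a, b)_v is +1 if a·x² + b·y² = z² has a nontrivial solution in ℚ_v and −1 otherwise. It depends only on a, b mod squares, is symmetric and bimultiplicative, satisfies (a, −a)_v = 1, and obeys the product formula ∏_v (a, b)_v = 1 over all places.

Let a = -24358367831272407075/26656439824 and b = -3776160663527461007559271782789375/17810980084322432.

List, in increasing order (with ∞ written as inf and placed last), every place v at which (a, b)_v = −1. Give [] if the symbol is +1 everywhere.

Mod squares: a ≡ -3, b ≡ -23374. Check v ∈ {∞, 2, 3, 5, 7, 11, 13, 17, 29, 31}.
v=2: v_2(a)=-4, v_2(b)=-7; units ≡ 5, 1 (mod 8); ε·ε+αω+βω = 0·0+-4·0+-7·1 ≡ 1  ⇒  (a,b)_2 = -1.
v=3: a=3^1·(≡2), b=3^4·(≡2) mod 3; (2|3)=-1, (2|3)=-1; (−1)^{1·4·1}·(-1)^4·(-1)^1 = -1.
v=13: a=13^4·(≡3), b=13^7·(≡9) mod 13; (3|13)=+1, (9|13)=+1; (−1)^{4·7·6}·(+1)^7·(+1)^4 = +1.
v=17: a=17^-2·(≡12), b=17^-6·(≡9) mod 17; (12|17)=-1, (9|17)=+1; (−1)^{-2·-6·8}·(-1)^-6·(+1)^-2 = +1.
v=7: a=7^-8·(≡1), b=7^-8·(≡5) mod 7; (1|7)=+1, (5|7)=-1; (−1)^{-8·-8·3}·(+1)^-8·(-1)^-8 = +1.
v=29: a=29^2·(≡14), b=29^3·(≡24) mod 29; (14|29)=-1, (24|29)=+1; (−1)^{2·3·14}·(-1)^3·(+1)^2 = -1.
v=31: a=31^4·(≡18), b=31^7·(≡23) mod 31; (18|31)=+1, (23|31)=-1; (−1)^{4·7·15}·(+1)^7·(-1)^4 = +1.
v=11: a=11^4·(≡10), b=11^6·(≡9) mod 11; (10|11)=-1, (9|11)=+1; (−1)^{4·6·5}·(-1)^6·(+1)^4 = +1.
v=∞: -3 < 0 and -23374 < 0  ⇒  (a,b)_∞ = -1.
v=5: a=5^2·(≡3), b=5^4·(≡1) mod 5; (3|5)=-1, (1|5)=+1; (−1)^{2·4·2}·(-1)^4·(+1)^2 = +1.
(-3, -23374 / ℚ) ramifies at {2, 3, 29, ∞}: a division algebra.

[2, 3, 29, inf]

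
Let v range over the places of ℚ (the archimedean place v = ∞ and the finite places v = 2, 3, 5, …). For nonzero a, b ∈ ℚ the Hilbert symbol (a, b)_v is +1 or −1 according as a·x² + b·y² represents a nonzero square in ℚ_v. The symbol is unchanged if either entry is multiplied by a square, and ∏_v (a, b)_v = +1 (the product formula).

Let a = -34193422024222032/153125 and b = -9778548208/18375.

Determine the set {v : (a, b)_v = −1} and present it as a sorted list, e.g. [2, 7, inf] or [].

[2, 5, 13, inf]

(a, b) ≡ (-65, -3705) mod (ℚ^×)²; places V = {2, 3, 5, 7, 11, 13, 19, ∞}.
(a,b)_3: α=2, u≡1; β=-1, v≡1 (mod 3); (1|3)=+1, (1|3)=+1; sign (−1)^0·+1^-1·+1^2 = +1.
(a,b)_∞: sgn(-65)=−, sgn(-3705)=−, so -1.
(a,b)_2: α=4, β=4; u≡7, v≡7 (mod 8); ε(u)ε(v)=1·1, αω(v)=4·0, βω(u)=4·0; sum ≡ 1  ⇒  -1.
(a,b)_5: α=-5, u≡2; β=-3, v≡1 (mod 5); (2|5)=-1, (1|5)=+1; sign (−1)^0·-1^-3·+1^-5 = -1.
(a,b)_11: α=6, u≡4; β=4, v≡2 (mod 11); (4|11)=+1, (2|11)=-1; sign (−1)^0·+1^4·-1^6 = +1.
(a,b)_7: α=-2, u≡3; β=-2, v≡3 (mod 7); (3|7)=-1, (3|7)=-1; sign (−1)^0·-1^-2·-1^-2 = +1.
(a,b)_19: α=2, u≡9; β=1, v≡8 (mod 19); (9|19)=+1, (8|19)=-1; sign (−1)^0·+1^1·-1^2 = +1.
(a,b)_13: α=5, u≡8; β=3, v≡4 (mod 13); (8|13)=-1, (4|13)=+1; sign (−1)^0·-1^3·+1^5 = -1.
(-65, -3705 / ℚ) ramifies at {2, 5, 13, ∞}: a division algebra.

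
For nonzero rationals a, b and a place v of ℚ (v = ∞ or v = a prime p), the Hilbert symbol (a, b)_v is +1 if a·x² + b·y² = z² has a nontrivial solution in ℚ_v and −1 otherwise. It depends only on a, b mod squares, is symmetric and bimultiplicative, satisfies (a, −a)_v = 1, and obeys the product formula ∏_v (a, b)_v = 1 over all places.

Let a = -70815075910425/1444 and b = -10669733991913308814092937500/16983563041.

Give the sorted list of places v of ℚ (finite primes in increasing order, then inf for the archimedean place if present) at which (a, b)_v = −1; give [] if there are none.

[11, 29, 41, 43, 47, inf]

Mod squares: a ≡ -79297977, b ≡ -47. Check v ∈ {∞, 2, 3, 5, 7, 11, 19, 29, 41, 43, 47}.
v=43: a=43^1·(≡19), b=43^2·(≡22) mod 43; (19|43)=-1, (22|43)=-1; (−1)^{1·2·21}·(-1)^2·(-1)^1 = -1.
v=5: a=5^2·(≡2), b=5^6·(≡2) mod 5; (2|5)=-1, (2|5)=-1; (−1)^{2·6·2}·(-1)^6·(-1)^2 = +1.
v=19: a=19^-2·(≡17), b=19^-8·(≡13) mod 19; (17|19)=+1, (13|19)=-1; (−1)^{-2·-8·9}·(+1)^-8·(-1)^-2 = +1.
v=3: a=3^7·(≡2), b=3^14·(≡1) mod 3; (2|3)=-1, (1|3)=+1; (−1)^{7·14·1}·(-1)^14·(+1)^7 = +1.
v=11: a=11^1·(≡3), b=11^2·(≡10) mod 11; (3|11)=+1, (10|11)=-1; (−1)^{1·2·5}·(+1)^2·(-1)^1 = -1.
v=47: a=47^1·(≡29), b=47^1·(≡46) mod 47; (29|47)=-1, (46|47)=-1; (−1)^{1·1·23}·(-1)^1·(-1)^1 = -1.
v=29: a=29^1·(≡14), b=29^2·(≡27) mod 29; (14|29)=-1, (27|29)=-1; (−1)^{1·2·14}·(-1)^2·(-1)^1 = -1.
v=∞: -79297977 < 0 and -47 < 0  ⇒  (a,b)_∞ = -1.
v=41: a=41^1·(≡21), b=41^2·(≡28) mod 41; (21|41)=+1, (28|41)=-1; (−1)^{1·2·20}·(+1)^2·(-1)^1 = -1.
v=7: a=7^2·(≡1), b=7^4·(≡1) mod 7; (1|7)=+1, (1|7)=+1; (−1)^{2·4·3}·(+1)^4·(+1)^2 = +1.
v=2: v_2(a)=-2, v_2(b)=2; units ≡ 7, 1 (mod 8); ε·ε+αω+βω = 1·0+-2·0+2·0 ≡ 0  ⇒  (a,b)_2 = +1.
Ram(-79297977, -47) = {11, 29, 41, 43, 47, ∞}; no ℚ_11-point on the conic.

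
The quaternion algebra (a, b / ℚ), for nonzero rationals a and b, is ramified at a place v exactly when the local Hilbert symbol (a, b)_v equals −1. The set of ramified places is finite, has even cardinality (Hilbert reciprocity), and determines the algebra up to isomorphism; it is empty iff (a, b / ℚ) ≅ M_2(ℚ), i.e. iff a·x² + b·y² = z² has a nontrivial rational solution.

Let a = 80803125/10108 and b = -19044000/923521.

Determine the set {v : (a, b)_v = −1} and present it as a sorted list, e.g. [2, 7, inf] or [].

Mod squares: a ≡ 595, b ≡ -10. Check v ∈ {∞, 2, 3, 5, 7, 13, 17, 19, 23, 31}.
v=7: a=7^-1·(≡2), b=7^0·(≡1) mod 7; (2|7)=+1, (1|7)=+1; (−1)^{-1·0·3}·(+1)^0·(+1)^-1 = +1.
v=17: a=17^1·(≡1), b=17^0·(≡14) mod 17; (1|17)=+1, (14|17)=-1; (−1)^{1·0·8}·(+1)^0·(-1)^1 = -1.
v=31: a=31^0·(≡22), b=31^-4·(≡13) mod 31; (22|31)=-1, (13|31)=-1; (−1)^{0·-4·15}·(-1)^-4·(-1)^0 = +1.
v=23: a=23^0·(≡7), b=23^2·(≡9) mod 23; (7|23)=-1, (9|23)=+1; (−1)^{0·2·11}·(-1)^2·(+1)^0 = +1.
v=19: a=19^-2·(≡17), b=19^0·(≡6) mod 19; (17|19)=+1, (6|19)=+1; (−1)^{-2·0·9}·(+1)^0·(+1)^-2 = +1.
v=13: a=13^2·(≡9), b=13^0·(≡12) mod 13; (9|13)=+1, (12|13)=+1; (−1)^{2·0·6}·(+1)^0·(+1)^2 = +1.
v=2: v_2(a)=-2, v_2(b)=5; units ≡ 3, 3 (mod 8); ε·ε+αω+βω = 1·1+-2·1+5·1 ≡ 0  ⇒  (a,b)_2 = +1.
v=5: a=5^5·(≡4), b=5^3·(≡3) mod 5; (4|5)=+1, (3|5)=-1; (−1)^{5·3·2}·(+1)^3·(-1)^5 = -1.
v=3: a=3^2·(≡1), b=3^2·(≡2) mod 3; (1|3)=+1, (2|3)=-1; (−1)^{2·2·1}·(+1)^2·(-1)^2 = +1.
v=∞: 595 > 0 and -10 < 0  ⇒  (a,b)_∞ = +1.
(595, -10 / ℚ) ramifies at {5, 17}: a division algebra.

[5, 17]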